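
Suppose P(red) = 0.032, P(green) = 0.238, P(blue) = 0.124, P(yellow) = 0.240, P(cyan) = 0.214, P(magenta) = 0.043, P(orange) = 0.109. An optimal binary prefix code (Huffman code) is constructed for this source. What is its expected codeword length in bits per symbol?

2.567 bits/symbol

Repeatedly combine the two least-probable nodes; the expected code length is the sum of the merged weights.
merge 4/125 + 43/1000 → 3/40
merge 3/40 + 109/1000 → 23/125
merge 31/250 + 23/125 → 77/250
merge 107/500 + 119/500 → 113/250
merge 6/25 + 77/250 → 137/250
merge 113/250 + 137/250 → 1
L = 3/40 + 23/125 + 77/250 + 113/250 + 137/250 + 1 = 2567/1000 = 2.567 bits/symbol.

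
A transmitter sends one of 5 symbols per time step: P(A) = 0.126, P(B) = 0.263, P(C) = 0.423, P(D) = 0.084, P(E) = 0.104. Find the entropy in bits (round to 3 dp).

H = −Σ pᵢ log₂ pᵢ.
−0.126·log₂(0.126) = 0.3766
−0.263·log₂(0.263) = 0.5068
−0.423·log₂(0.423) = 0.5251
−0.084·log₂(0.084) = 0.3002
−0.104·log₂(0.104) = 0.3396
Sum ≈ 2.0481 → 2.048 bits.

2.048 bits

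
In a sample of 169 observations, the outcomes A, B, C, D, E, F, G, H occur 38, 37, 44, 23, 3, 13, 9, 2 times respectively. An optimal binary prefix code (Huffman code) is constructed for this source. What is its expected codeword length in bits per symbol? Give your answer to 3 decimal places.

2.568 bits/symbol

Probabilities are the counts divided by 169.
Repeatedly combine the two least-probable nodes; the expected code length is the sum of the merged weights.
merge 2/169 + 3/169 → 5/169
merge 5/169 + 9/169 → 14/169
merge 1/13 + 14/169 → 27/169
merge 23/169 + 27/169 → 50/169
merge 37/169 + 38/169 → 75/169
merge 44/169 + 50/169 → 94/169
merge 75/169 + 94/169 → 1
L = 5/169 + 14/169 + 27/169 + 50/169 + 75/169 + 94/169 + 1 = 434/169 ≈ 2.568 bits/symbol.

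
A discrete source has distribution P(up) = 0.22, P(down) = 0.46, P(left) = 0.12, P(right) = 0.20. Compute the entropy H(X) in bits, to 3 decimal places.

H = −Σ pᵢ log₂ pᵢ.
−0.22·log₂(0.22) = 0.4806
−0.46·log₂(0.46) = 0.5153
−0.12·log₂(0.12) = 0.3671
−0.20·log₂(0.20) = 0.4644
Sum ≈ 1.8274 → 1.827 bits.

1.827 bits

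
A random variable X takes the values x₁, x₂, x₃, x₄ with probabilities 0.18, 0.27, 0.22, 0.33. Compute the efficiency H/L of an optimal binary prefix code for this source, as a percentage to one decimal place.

98.2%

Entropy H = −Σ p log₂ p ≈ 1.9637 bits.
Huffman merges: 9/50+11/50→2/5; 27/100+33/100→3/5; 2/5+3/5→1. L = 2 ≈ 2.0000.
Efficiency = H/L = 1.9637/2.0000 = 98.2%.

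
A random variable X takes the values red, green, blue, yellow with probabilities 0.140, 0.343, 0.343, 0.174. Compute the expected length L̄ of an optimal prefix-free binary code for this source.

1.971 bits/symbol

Repeatedly combine the two least-probable nodes; the expected code length is the sum of the merged weights.
merge 7/50 + 87/500 → 157/500
merge 157/500 + 343/1000 → 657/1000
merge 343/1000 + 657/1000 → 1
L = 157/500 + 657/1000 + 1 = 1971/1000 = 1.971 bits/symbol.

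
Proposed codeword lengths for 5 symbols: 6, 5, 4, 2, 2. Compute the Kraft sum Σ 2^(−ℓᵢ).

0.609375

With common denominator 2^6 = 64: Σ 2^(−ℓᵢ) = 1/64 + 2/64 + 4/64 + 16/64 + 16/64 = 39/64 = 0.609375.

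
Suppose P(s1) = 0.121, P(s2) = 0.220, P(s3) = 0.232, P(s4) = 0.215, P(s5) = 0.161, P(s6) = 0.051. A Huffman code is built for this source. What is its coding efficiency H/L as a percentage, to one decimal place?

98.1%

Entropy H = −Σ p log₂ p ≈ 2.4582 bits.
Huffman merges: 51/1000+121/1000→43/250; 161/1000+43/250→333/1000; 43/200+11/50→87/200; 29/125+333/1000→113/200; 87/200+113/200→1. L = 501/200 ≈ 2.5050.
Efficiency = H/L = 2.4582/2.5050 = 98.1%.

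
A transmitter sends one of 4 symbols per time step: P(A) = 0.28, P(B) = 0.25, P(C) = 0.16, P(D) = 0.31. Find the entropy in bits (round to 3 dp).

1.961 bits

H = −Σ pᵢ log₂ pᵢ.
−0.28·log₂(0.28) = 0.5142
−0.25·log₂(0.25) = 0.5000
−0.16·log₂(0.16) = 0.4230
−0.31·log₂(0.31) = 0.5238
Sum ≈ 1.9610 → 1.961 bits.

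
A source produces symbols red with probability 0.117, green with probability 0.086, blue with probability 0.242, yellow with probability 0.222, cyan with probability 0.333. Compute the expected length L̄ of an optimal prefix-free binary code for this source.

Repeatedly combine the two least-probable nodes; the expected code length is the sum of the merged weights.
merge 43/500 + 117/1000 → 203/1000
merge 203/1000 + 111/500 → 17/40
merge 121/500 + 333/1000 → 23/40
merge 17/40 + 23/40 → 1
L = 203/1000 + 17/40 + 23/40 + 1 = 2203/1000 = 2.203 bits/symbol.

2.203 bits/symbol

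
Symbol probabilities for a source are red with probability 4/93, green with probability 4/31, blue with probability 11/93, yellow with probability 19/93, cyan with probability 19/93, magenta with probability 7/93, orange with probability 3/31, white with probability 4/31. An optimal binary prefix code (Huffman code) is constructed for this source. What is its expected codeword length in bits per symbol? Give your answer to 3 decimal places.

Repeatedly combine the two least-probable nodes; the expected code length is the sum of the merged weights.
merge 4/93 + 7/93 → 11/93
merge 3/31 + 11/93 → 20/93
merge 11/93 + 4/31 → 23/93
merge 4/31 + 19/93 → 1/3
merge 19/93 + 20/93 → 13/31
merge 23/93 + 1/3 → 18/31
merge 13/31 + 18/31 → 1
L = 11/93 + 20/93 + 23/93 + 1/3 + 13/31 + 18/31 + 1 = 271/93 ≈ 2.914 bits/symbol.

2.914 bits/symbol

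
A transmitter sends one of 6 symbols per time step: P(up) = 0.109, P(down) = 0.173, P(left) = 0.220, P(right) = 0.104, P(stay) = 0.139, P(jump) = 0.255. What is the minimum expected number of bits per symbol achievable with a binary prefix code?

2.525 bits/symbol

Repeatedly combine the two least-probable nodes; the expected code length is the sum of the merged weights.
merge 13/125 + 109/1000 → 213/1000
merge 139/1000 + 173/1000 → 39/125
merge 213/1000 + 11/50 → 433/1000
merge 51/200 + 39/125 → 567/1000
merge 433/1000 + 567/1000 → 1
L = 213/1000 + 39/125 + 433/1000 + 567/1000 + 1 = 101/40 = 2.525 bits/symbol.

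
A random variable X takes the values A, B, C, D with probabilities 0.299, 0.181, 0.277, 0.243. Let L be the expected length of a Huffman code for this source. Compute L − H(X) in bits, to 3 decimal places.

Entropy H = −Σ p log₂ p ≈ 1.9761 bits.
Huffman merges: 181/1000+243/1000→53/125; 277/1000+299/1000→72/125; 53/125+72/125→1. L = 2 ≈ 2.0000.
L − H = 2.0000 − 1.9761 = 0.024 bits.

0.024 bits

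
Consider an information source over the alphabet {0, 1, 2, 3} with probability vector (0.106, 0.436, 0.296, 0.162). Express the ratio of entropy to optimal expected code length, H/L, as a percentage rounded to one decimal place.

98.8%

Entropy H = −Σ p log₂ p ≈ 1.8106 bits.
Huffman merges: 53/500+81/500→67/250; 67/250+37/125→141/250; 109/250+141/250→1. L = 229/125 ≈ 1.8320.
Efficiency = H/L = 1.8106/1.8320 = 98.8%.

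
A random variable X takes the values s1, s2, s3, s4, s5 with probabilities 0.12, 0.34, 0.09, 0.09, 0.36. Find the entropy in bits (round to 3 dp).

H = −Σ pᵢ log₂ pᵢ.
−0.12·log₂(0.12) = 0.3671
−0.34·log₂(0.34) = 0.5292
−0.09·log₂(0.09) = 0.3127
−0.09·log₂(0.09) = 0.3127
−0.36·log₂(0.36) = 0.5306
Sum ≈ 2.0522 → 2.052 bits.

2.052 bits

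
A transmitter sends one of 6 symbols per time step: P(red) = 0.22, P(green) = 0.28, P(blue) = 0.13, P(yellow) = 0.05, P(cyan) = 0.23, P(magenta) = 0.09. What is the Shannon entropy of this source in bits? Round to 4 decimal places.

H = −Σ pᵢ log₂ pᵢ.
−0.22·log₂(0.22) = 0.4806
−0.28·log₂(0.28) = 0.5142
−0.13·log₂(0.13) = 0.3826
−0.05·log₂(0.05) = 0.2161
−0.23·log₂(0.23) = 0.4877
−0.09·log₂(0.09) = 0.3127
Sum ≈ 2.3939 → 2.3939 bits.

2.3939 bits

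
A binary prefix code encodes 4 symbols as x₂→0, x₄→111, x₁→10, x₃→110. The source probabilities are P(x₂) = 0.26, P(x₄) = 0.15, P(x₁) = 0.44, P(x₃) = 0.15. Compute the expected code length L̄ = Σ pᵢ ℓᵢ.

2.04 bits/symbol

L̄ = Σ pᵢ·ℓᵢ = 0.26·1 + 0.15·3 + 0.44·2 + 0.15·3 = 2.04 bits/symbol.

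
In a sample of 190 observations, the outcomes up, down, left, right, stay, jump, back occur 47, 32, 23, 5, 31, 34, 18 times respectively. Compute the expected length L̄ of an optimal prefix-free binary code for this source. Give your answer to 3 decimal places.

Probabilities are the counts divided by 190.
Repeatedly combine the two least-probable nodes; the expected code length is the sum of the merged weights.
merge 1/38 + 9/95 → 23/190
merge 23/190 + 23/190 → 23/95
merge 31/190 + 16/95 → 63/190
merge 17/95 + 23/95 → 8/19
merge 47/190 + 63/190 → 11/19
merge 8/19 + 11/19 → 1
L = 23/190 + 23/95 + 63/190 + 8/19 + 11/19 + 1 = 256/95 ≈ 2.695 bits/symbol.

2.695 bits/symbol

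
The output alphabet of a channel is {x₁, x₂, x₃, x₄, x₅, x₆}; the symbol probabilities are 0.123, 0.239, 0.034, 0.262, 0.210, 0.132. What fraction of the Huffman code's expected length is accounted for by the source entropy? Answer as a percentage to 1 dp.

98.0%

Entropy H = −Σ p log₂ p ≈ 2.3960 bits.
Huffman merges: 17/500+123/1000→157/1000; 33/250+157/1000→289/1000; 21/100+239/1000→449/1000; 131/500+289/1000→551/1000; 449/1000+551/1000→1. L = 1223/500 ≈ 2.4460.
Efficiency = H/L = 2.3960/2.4460 = 98.0%.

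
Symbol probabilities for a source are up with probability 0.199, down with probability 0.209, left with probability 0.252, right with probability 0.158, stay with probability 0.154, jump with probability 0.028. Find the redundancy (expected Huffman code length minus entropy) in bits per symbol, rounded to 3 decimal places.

Entropy H = −Σ p log₂ p ≈ 2.4173 bits.
Huffman merges: 7/250+77/500→91/500; 79/500+91/500→17/50; 199/1000+209/1000→51/125; 63/250+17/50→74/125; 51/125+74/125→1. L = 1261/500 ≈ 2.5220.
L − H = 2.5220 − 2.4173 = 0.105 bits.

0.105 bits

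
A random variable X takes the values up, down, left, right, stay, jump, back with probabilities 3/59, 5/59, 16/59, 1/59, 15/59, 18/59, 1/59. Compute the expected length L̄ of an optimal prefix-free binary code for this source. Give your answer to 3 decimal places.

Repeatedly combine the two least-probable nodes; the expected code length is the sum of the merged weights.
merge 1/59 + 1/59 → 2/59
merge 2/59 + 3/59 → 5/59
merge 5/59 + 5/59 → 10/59
merge 10/59 + 15/59 → 25/59
merge 16/59 + 18/59 → 34/59
merge 25/59 + 34/59 → 1
L = 2/59 + 5/59 + 10/59 + 25/59 + 34/59 + 1 = 135/59 ≈ 2.288 bits/symbol.

2.288 bits/symbol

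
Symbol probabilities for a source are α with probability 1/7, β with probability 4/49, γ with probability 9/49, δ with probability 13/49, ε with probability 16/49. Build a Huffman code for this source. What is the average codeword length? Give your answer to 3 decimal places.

Repeatedly combine the two least-probable nodes; the expected code length is the sum of the merged weights.
merge 4/49 + 1/7 → 11/49
merge 9/49 + 11/49 → 20/49
merge 13/49 + 16/49 → 29/49
merge 20/49 + 29/49 → 1
L = 11/49 + 20/49 + 29/49 + 1 = 109/49 ≈ 2.224 bits/symbol.

2.224 bits/symbol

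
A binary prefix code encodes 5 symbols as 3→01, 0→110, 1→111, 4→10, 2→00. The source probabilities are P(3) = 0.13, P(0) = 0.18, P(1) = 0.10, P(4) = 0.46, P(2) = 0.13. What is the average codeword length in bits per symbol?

2.28 bits/symbol

L̄ = Σ pᵢ·ℓᵢ = 0.13·2 + 0.18·3 + 0.10·3 + 0.46·2 + 0.13·2 = 2.28 bits/symbol.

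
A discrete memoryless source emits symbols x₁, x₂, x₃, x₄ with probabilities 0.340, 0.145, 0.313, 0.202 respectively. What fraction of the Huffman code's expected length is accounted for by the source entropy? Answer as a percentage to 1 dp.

96.2%

Entropy H = −Σ p log₂ p ≈ 1.9238 bits.
Huffman merges: 29/200+101/500→347/1000; 313/1000+17/50→653/1000; 347/1000+653/1000→1. L = 2 ≈ 2.0000.
Efficiency = H/L = 1.9238/2.0000 = 96.2%.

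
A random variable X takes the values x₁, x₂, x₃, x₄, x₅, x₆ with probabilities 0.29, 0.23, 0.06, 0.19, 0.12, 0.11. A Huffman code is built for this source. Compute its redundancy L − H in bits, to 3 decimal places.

Entropy H = −Σ p log₂ p ≈ 2.4217 bits.
Huffman merges: 3/50+11/100→17/100; 3/25+17/100→29/100; 19/100+23/100→21/50; 29/100+29/100→29/50; 21/50+29/50→1. L = 123/50 ≈ 2.4600.
L − H = 2.4600 − 2.4217 = 0.038 bits.

0.038 bits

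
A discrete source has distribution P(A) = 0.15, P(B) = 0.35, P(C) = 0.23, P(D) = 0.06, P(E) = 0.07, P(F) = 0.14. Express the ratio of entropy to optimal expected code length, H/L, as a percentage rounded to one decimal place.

Entropy H = −Σ p log₂ p ≈ 2.3375 bits.
Huffman merges: 3/50+7/100→13/100; 13/100+7/50→27/100; 3/20+23/100→19/50; 27/100+7/20→31/50; 19/50+31/50→1. L = 12/5 ≈ 2.4000.
Efficiency = H/L = 2.3375/2.4000 = 97.4%.

97.4%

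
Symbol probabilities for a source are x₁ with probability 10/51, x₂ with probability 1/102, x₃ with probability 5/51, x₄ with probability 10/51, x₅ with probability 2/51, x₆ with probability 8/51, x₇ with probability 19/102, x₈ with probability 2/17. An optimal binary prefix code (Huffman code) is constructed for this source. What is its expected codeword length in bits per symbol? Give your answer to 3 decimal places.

Repeatedly combine the two least-probable nodes; the expected code length is the sum of the merged weights.
merge 1/102 + 2/51 → 5/102
merge 5/102 + 5/51 → 5/34
merge 2/17 + 5/34 → 9/34
merge 8/51 + 19/102 → 35/102
merge 10/51 + 10/51 → 20/51
merge 9/34 + 35/102 → 31/51
merge 20/51 + 31/51 → 1
L = 5/102 + 5/34 + 9/34 + 35/102 + 20/51 + 31/51 + 1 = 143/51 ≈ 2.804 bits/symbol.

2.804 bits/symbol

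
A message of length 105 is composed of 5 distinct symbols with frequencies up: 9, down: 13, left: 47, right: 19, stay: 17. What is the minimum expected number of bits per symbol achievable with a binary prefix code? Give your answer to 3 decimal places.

Probabilities are the counts divided by 105.
Repeatedly combine the two least-probable nodes; the expected code length is the sum of the merged weights.
merge 3/35 + 13/105 → 22/105
merge 17/105 + 19/105 → 12/35
merge 22/105 + 12/35 → 58/105
merge 47/105 + 58/105 → 1
L = 22/105 + 12/35 + 58/105 + 1 = 221/105 ≈ 2.105 bits/symbol.

2.105 bits/symbol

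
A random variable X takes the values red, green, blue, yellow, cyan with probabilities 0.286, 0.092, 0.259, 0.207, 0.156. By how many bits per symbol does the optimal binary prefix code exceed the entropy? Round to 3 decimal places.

Entropy H = −Σ p log₂ p ≈ 2.2265 bits.
Huffman merges: 23/250+39/250→31/125; 207/1000+31/125→91/200; 259/1000+143/500→109/200; 91/200+109/200→1. L = 281/125 ≈ 2.2480.
L − H = 2.2480 − 2.2265 = 0.022 bits.

0.022 bits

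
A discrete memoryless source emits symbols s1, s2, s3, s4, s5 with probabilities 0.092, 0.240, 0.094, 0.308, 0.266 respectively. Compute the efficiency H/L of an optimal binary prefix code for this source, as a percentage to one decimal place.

98.9%

Entropy H = −Σ p log₂ p ≈ 2.1630 bits.
Huffman merges: 23/250+47/500→93/500; 93/500+6/25→213/500; 133/500+77/250→287/500; 213/500+287/500→1. L = 1093/500 ≈ 2.1860.
Efficiency = H/L = 2.1630/2.1860 = 98.9%.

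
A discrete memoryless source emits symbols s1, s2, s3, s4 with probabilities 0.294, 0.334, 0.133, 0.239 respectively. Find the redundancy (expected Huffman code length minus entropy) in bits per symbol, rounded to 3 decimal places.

0.072 bits

Entropy H = −Σ p log₂ p ≈ 1.9283 bits.
Huffman merges: 133/1000+239/1000→93/250; 147/500+167/500→157/250; 93/250+157/250→1. L = 2 ≈ 2.0000.
L − H = 2.0000 − 1.9283 = 0.072 bits.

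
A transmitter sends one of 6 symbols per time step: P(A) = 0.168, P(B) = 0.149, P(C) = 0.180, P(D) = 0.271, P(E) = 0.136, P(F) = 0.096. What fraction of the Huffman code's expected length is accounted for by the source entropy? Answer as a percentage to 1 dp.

98.6%

Entropy H = −Σ p log₂ p ≈ 2.5134 bits.
Huffman merges: 12/125+17/125→29/125; 149/1000+21/125→317/1000; 9/50+29/125→103/250; 271/1000+317/1000→147/250; 103/250+147/250→1. L = 2549/1000 ≈ 2.5490.
Efficiency = H/L = 2.5134/2.5490 = 98.6%.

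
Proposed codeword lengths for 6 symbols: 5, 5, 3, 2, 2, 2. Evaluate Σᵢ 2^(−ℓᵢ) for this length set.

0.9375

With common denominator 2^5 = 32: Σ 2^(−ℓᵢ) = 1/32 + 1/32 + 4/32 + 8/32 + 8/32 + 8/32 = 30/32 = 0.9375.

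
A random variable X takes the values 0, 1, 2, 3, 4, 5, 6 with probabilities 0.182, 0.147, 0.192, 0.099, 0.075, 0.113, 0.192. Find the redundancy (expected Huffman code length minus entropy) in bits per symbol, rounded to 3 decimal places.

Entropy H = −Σ p log₂ p ≈ 2.7342 bits.
Huffman merges: 3/40+99/1000→87/500; 113/1000+147/1000→13/50; 87/500+91/500→89/250; 24/125+24/125→48/125; 13/50+89/250→77/125; 48/125+77/125→1. L = 279/100 ≈ 2.7900.
L − H = 2.7900 − 2.7342 = 0.056 bits.

0.056 bits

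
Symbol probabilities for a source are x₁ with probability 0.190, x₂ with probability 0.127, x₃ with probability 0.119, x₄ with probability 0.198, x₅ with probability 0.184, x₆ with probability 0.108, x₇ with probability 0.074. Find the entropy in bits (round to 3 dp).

2.735 bits

H = −Σ pᵢ log₂ pᵢ.
−0.190·log₂(0.190) = 0.4552
−0.127·log₂(0.127) = 0.3781
−0.119·log₂(0.119) = 0.3654
−0.198·log₂(0.198) = 0.4626
−0.184·log₂(0.184) = 0.4494
−0.108·log₂(0.108) = 0.3468
−0.074·log₂(0.074) = 0.2780
Sum ≈ 2.7355 → 2.735 bits.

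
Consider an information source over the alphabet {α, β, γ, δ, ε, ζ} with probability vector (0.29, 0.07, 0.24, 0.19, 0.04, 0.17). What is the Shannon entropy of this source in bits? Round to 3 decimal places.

2.356 bits

H = −Σ pᵢ log₂ pᵢ.
−0.29·log₂(0.29) = 0.5179
−0.07·log₂(0.07) = 0.2686
−0.24·log₂(0.24) = 0.4941
−0.19·log₂(0.19) = 0.4552
−0.04·log₂(0.04) = 0.1858
−0.17·log₂(0.17) = 0.4346
Sum ≈ 2.3562 → 2.356 bits.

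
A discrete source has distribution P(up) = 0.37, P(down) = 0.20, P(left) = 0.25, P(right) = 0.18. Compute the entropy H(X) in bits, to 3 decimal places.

1.940 bits

H = −Σ pᵢ log₂ pᵢ.
−0.37·log₂(0.37) = 0.5307
−0.20·log₂(0.20) = 0.4644
−0.25·log₂(0.25) = 0.5000
−0.18·log₂(0.18) = 0.4453
Sum ≈ 1.9404 → 1.940 bits.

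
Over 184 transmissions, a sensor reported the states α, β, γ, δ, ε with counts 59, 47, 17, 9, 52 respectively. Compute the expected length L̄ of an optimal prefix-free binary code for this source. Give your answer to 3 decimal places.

Probabilities are the counts divided by 184.
Repeatedly combine the two least-probable nodes; the expected code length is the sum of the merged weights.
merge 9/184 + 17/184 → 13/92
merge 13/92 + 47/184 → 73/184
merge 13/46 + 59/184 → 111/184
merge 73/184 + 111/184 → 1
L = 13/92 + 73/184 + 111/184 + 1 = 197/92 ≈ 2.141 bits/symbol.

2.141 bits/symbol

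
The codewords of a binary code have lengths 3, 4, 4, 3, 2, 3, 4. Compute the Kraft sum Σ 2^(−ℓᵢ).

0.8125

With common denominator 2^4 = 16: Σ 2^(−ℓᵢ) = 2/16 + 1/16 + 1/16 + 2/16 + 4/16 + 2/16 + 1/16 = 13/16 = 0.8125.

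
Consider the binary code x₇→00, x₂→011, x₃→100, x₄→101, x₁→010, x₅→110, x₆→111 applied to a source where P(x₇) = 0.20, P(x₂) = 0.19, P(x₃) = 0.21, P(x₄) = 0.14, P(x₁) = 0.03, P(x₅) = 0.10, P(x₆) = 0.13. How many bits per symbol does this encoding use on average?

L̄ = Σ pᵢ·ℓᵢ = 0.20·2 + 0.19·3 + 0.21·3 + 0.14·3 + 0.03·3 + 0.10·3 + 0.13·3 = 2.8 bits/symbol.

2.8 bits/symbol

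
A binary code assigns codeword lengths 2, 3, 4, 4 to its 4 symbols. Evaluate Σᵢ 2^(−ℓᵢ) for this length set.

With common denominator 2^4 = 16: Σ 2^(−ℓᵢ) = 4/16 + 2/16 + 1/16 + 1/16 = 8/16 = 0.5.

0.5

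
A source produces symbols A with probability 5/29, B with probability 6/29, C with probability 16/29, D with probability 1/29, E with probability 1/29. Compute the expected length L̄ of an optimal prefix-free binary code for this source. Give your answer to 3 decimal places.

Repeatedly combine the two least-probable nodes; the expected code length is the sum of the merged weights.
merge 1/29 + 1/29 → 2/29
merge 2/29 + 5/29 → 7/29
merge 6/29 + 7/29 → 13/29
merge 13/29 + 16/29 → 1
L = 2/29 + 7/29 + 13/29 + 1 = 51/29 ≈ 1.759 bits/symbol.

1.759 bits/symbol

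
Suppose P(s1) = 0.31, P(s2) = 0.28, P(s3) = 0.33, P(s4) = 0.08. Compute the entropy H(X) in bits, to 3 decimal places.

H = −Σ pᵢ log₂ pᵢ.
−0.31·log₂(0.31) = 0.5238
−0.28·log₂(0.28) = 0.5142
−0.33·log₂(0.33) = 0.5278
−0.08·log₂(0.08) = 0.2915
Sum ≈ 1.8573 → 1.857 bits.

1.857 bits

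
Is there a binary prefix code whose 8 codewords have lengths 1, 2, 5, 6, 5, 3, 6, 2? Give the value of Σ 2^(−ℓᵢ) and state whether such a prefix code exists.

With common denominator 2^6 = 64: Σ 2^(−ℓᵢ) = 32/64 + 16/64 + 2/64 + 1/64 + 2/64 + 8/64 + 1/64 + 16/64 = 78/64 = 1.21875.
Kraft's inequality requires Σ ≤ 1; here Σ = 1.21875 > 1, so no such prefix code exists.

1.21875; no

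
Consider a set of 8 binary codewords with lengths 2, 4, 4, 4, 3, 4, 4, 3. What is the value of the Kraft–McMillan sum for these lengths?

0.8125

With common denominator 2^4 = 16: Σ 2^(−ℓᵢ) = 4/16 + 1/16 + 1/16 + 1/16 + 2/16 + 1/16 + 1/16 + 2/16 = 13/16 = 0.8125.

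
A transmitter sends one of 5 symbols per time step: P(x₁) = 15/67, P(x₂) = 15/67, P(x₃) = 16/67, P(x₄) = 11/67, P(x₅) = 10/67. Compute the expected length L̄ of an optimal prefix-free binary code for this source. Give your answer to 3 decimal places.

Repeatedly combine the two least-probable nodes; the expected code length is the sum of the merged weights.
merge 10/67 + 11/67 → 21/67
merge 15/67 + 15/67 → 30/67
merge 16/67 + 21/67 → 37/67
merge 30/67 + 37/67 → 1
L = 21/67 + 30/67 + 37/67 + 1 = 155/67 ≈ 2.313 bits/symbol.

2.313 bits/symbol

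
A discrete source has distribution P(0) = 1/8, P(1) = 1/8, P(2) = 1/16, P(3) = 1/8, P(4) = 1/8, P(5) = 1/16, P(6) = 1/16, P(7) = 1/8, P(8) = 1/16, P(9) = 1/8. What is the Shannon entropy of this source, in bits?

3.25 bits

Each probability is a power of 1/2, so log₂(1/p) is an integer.
H = Σ p·log₂(1/p) = 1/8·3 + 1/8·3 + 1/16·4 + 1/8·3 + 1/8·3 + 1/16·4 + 1/16·4 + 1/8·3 + 1/16·4 + 1/8·3 = 3.25 bits.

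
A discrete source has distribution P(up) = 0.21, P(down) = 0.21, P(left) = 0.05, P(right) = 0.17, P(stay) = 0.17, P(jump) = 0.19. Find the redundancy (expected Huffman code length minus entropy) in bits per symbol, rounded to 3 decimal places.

0.094 bits

Entropy H = −Σ p log₂ p ≈ 2.4861 bits.
Huffman merges: 1/20+17/100→11/50; 17/100+19/100→9/25; 21/100+21/100→21/50; 11/50+9/25→29/50; 21/50+29/50→1. L = 129/50 ≈ 2.5800.
L − H = 2.5800 − 2.4861 = 0.094 bits.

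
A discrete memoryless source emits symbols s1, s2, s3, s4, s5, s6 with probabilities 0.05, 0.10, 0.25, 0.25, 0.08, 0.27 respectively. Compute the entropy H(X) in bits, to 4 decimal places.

2.3498 bits

H = −Σ pᵢ log₂ pᵢ.
−0.05·log₂(0.05) = 0.2161
−0.10·log₂(0.10) = 0.3322
−0.25·log₂(0.25) = 0.5000
−0.25·log₂(0.25) = 0.5000
−0.08·log₂(0.08) = 0.2915
−0.27·log₂(0.27) = 0.5100
Sum ≈ 2.3498 → 2.3498 bits.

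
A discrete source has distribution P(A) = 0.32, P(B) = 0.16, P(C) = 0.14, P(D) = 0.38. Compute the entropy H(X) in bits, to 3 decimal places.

H = −Σ pᵢ log₂ pᵢ.
−0.32·log₂(0.32) = 0.5260
−0.16·log₂(0.16) = 0.4230
−0.14·log₂(0.14) = 0.3971
−0.38·log₂(0.38) = 0.5305
Sum ≈ 1.8766 → 1.877 bits.

1.877 bits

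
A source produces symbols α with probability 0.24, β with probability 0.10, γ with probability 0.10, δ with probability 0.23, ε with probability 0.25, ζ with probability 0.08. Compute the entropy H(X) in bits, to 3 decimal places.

H = −Σ pᵢ log₂ pᵢ.
−0.24·log₂(0.24) = 0.4941
−0.10·log₂(0.10) = 0.3322
−0.10·log₂(0.10) = 0.3322
−0.23·log₂(0.23) = 0.4877
−0.25·log₂(0.25) = 0.5000
−0.08·log₂(0.08) = 0.2915
Sum ≈ 2.4377 → 2.438 bits.

2.438 bits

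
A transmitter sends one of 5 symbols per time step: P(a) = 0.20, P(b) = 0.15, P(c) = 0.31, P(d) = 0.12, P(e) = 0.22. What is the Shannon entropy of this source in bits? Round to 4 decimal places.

H = −Σ pᵢ log₂ pᵢ.
−0.20·log₂(0.20) = 0.4644
−0.15·log₂(0.15) = 0.4105
−0.31·log₂(0.31) = 0.5238
−0.12·log₂(0.12) = 0.3671
−0.22·log₂(0.22) = 0.4806
Sum ≈ 2.2464 → 2.2464 bits.

2.2464 bits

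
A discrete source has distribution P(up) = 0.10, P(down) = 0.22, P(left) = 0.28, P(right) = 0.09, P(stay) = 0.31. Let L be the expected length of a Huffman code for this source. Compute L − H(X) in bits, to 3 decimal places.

0.027 bits

Entropy H = −Σ p log₂ p ≈ 2.1634 bits.
Huffman merges: 9/100+1/10→19/100; 19/100+11/50→41/100; 7/25+31/100→59/100; 41/100+59/100→1. L = 219/100 ≈ 2.1900.
L − H = 2.1900 − 2.1634 = 0.027 bits.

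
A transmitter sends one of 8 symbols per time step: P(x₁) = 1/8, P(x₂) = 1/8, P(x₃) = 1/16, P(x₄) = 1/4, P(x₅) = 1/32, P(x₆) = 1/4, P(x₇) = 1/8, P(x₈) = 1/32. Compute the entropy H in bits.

2.6875 bits

Each probability is a power of 1/2, so log₂(1/p) is an integer.
H = Σ p·log₂(1/p) = 1/8·3 + 1/8·3 + 1/16·4 + 1/4·2 + 1/32·5 + 1/4·2 + 1/8·3 + 1/32·5 = 2.6875 bits.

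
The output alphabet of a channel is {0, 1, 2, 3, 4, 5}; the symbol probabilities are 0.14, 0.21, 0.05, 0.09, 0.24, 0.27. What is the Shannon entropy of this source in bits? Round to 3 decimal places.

H = −Σ pᵢ log₂ pᵢ.
−0.14·log₂(0.14) = 0.3971
−0.21·log₂(0.21) = 0.4728
−0.05·log₂(0.05) = 0.2161
−0.09·log₂(0.09) = 0.3127
−0.24·log₂(0.24) = 0.4941
−0.27·log₂(0.27) = 0.5100
Sum ≈ 2.4028 → 2.403 bits.

2.403 bits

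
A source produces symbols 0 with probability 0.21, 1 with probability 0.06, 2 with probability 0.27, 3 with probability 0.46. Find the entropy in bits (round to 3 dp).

H = −Σ pᵢ log₂ pᵢ.
−0.21·log₂(0.21) = 0.4728
−0.06·log₂(0.06) = 0.2435
−0.27·log₂(0.27) = 0.5100
−0.46·log₂(0.46) = 0.5153
Sum ≈ 1.7417 → 1.742 bits.

1.742 bits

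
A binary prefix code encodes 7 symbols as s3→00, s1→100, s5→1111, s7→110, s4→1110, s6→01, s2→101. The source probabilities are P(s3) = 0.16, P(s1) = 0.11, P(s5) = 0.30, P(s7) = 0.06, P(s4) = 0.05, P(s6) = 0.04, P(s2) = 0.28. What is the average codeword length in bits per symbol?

3.15 bits/symbol

L̄ = Σ pᵢ·ℓᵢ = 0.16·2 + 0.11·3 + 0.30·4 + 0.06·3 + 0.05·4 + 0.04·2 + 0.28·3 = 3.15 bits/symbol.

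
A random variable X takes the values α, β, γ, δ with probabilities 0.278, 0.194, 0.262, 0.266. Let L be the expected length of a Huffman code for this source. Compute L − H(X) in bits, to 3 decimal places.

Entropy H = −Σ p log₂ p ≈ 1.9869 bits.
Huffman merges: 97/500+131/500→57/125; 133/500+139/500→68/125; 57/125+68/125→1. L = 2 ≈ 2.0000.
L − H = 2.0000 − 1.9869 = 0.013 bits.

0.013 bits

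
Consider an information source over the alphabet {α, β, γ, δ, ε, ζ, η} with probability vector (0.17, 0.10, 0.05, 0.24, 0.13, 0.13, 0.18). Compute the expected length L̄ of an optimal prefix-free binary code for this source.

Repeatedly combine the two least-probable nodes; the expected code length is the sum of the merged weights.
merge 1/20 + 1/10 → 3/20
merge 13/100 + 13/100 → 13/50
merge 3/20 + 17/100 → 8/25
merge 9/50 + 6/25 → 21/50
merge 13/50 + 8/25 → 29/50
merge 21/50 + 29/50 → 1
L = 3/20 + 13/50 + 8/25 + 21/50 + 29/50 + 1 = 273/100 = 2.73 bits/symbol.

2.73 bits/symbol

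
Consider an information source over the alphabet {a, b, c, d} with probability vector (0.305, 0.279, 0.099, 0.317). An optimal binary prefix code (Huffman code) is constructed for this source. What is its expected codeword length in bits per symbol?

2 bits/symbol

Repeatedly combine the two least-probable nodes; the expected code length is the sum of the merged weights.
merge 99/1000 + 279/1000 → 189/500
merge 61/200 + 317/1000 → 311/500
merge 189/500 + 311/500 → 1
L = 189/500 + 311/500 + 1 = 2 bits/symbol.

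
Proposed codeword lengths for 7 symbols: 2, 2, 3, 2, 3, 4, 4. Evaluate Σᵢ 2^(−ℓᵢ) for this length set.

With common denominator 2^4 = 16: Σ 2^(−ℓᵢ) = 4/16 + 4/16 + 2/16 + 4/16 + 2/16 + 1/16 + 1/16 = 18/16 = 1.125.

1.125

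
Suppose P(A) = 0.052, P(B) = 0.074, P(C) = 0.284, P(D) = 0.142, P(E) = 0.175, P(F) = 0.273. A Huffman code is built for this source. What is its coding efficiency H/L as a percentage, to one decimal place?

98.9%

Entropy H = −Σ p log₂ p ≈ 2.3668 bits.
Huffman merges: 13/250+37/500→63/500; 63/500+71/500→67/250; 7/40+67/250→443/1000; 273/1000+71/250→557/1000; 443/1000+557/1000→1. L = 1197/500 ≈ 2.3940.
Efficiency = H/L = 2.3668/2.3940 = 98.9%.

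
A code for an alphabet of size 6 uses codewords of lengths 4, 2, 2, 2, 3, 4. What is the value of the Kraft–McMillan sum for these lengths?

1

With common denominator 2^4 = 16: Σ 2^(−ℓᵢ) = 1/16 + 4/16 + 4/16 + 4/16 + 2/16 + 1/16 = 16/16 = 1.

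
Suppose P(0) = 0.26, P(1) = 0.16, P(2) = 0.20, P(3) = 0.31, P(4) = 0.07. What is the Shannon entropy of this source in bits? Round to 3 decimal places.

H = −Σ pᵢ log₂ pᵢ.
−0.26·log₂(0.26) = 0.5053
−0.16·log₂(0.16) = 0.4230
−0.20·log₂(0.20) = 0.4644
−0.31·log₂(0.31) = 0.5238
−0.07·log₂(0.07) = 0.2686
Sum ≈ 2.1850 → 2.185 bits.

2.185 bits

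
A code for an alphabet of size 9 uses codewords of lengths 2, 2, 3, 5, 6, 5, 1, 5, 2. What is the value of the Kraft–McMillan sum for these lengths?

1.484375

With common denominator 2^6 = 64: Σ 2^(−ℓᵢ) = 16/64 + 16/64 + 8/64 + 2/64 + 1/64 + 2/64 + 32/64 + 2/64 + 16/64 = 95/64 = 1.484375.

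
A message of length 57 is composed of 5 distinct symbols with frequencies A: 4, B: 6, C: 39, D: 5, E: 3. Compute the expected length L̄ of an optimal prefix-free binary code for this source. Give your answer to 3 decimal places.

1.632 bits/symbol

Probabilities are the counts divided by 57.
Repeatedly combine the two least-probable nodes; the expected code length is the sum of the merged weights.
merge 1/19 + 4/57 → 7/57
merge 5/57 + 2/19 → 11/57
merge 7/57 + 11/57 → 6/19
merge 6/19 + 13/19 → 1
L = 7/57 + 11/57 + 6/19 + 1 = 31/19 ≈ 1.632 bits/symbol.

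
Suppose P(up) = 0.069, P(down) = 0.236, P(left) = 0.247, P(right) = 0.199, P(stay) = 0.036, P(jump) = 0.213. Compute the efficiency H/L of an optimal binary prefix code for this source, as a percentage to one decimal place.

98.3%

Entropy H = −Σ p log₂ p ≈ 2.3674 bits.
Huffman merges: 9/250+69/1000→21/200; 21/200+199/1000→38/125; 213/1000+59/250→449/1000; 247/1000+38/125→551/1000; 449/1000+551/1000→1. L = 2409/1000 ≈ 2.4090.
Efficiency = H/L = 2.3674/2.4090 = 98.3%.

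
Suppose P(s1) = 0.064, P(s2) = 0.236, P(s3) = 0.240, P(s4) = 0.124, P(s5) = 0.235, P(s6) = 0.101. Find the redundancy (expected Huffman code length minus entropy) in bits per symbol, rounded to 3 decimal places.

0.016 bits

Entropy H = −Σ p log₂ p ≈ 2.4380 bits.
Huffman merges: 8/125+101/1000→33/200; 31/250+33/200→289/1000; 47/200+59/250→471/1000; 6/25+289/1000→529/1000; 471/1000+529/1000→1. L = 1227/500 ≈ 2.4540.
L − H = 2.4540 − 2.4380 = 0.016 bits.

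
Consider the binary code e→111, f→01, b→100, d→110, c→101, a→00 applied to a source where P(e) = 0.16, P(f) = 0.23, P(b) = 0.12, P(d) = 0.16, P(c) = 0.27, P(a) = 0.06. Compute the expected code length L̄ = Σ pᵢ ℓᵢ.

L̄ = Σ pᵢ·ℓᵢ = 0.16·3 + 0.23·2 + 0.12·3 + 0.16·3 + 0.27·3 + 0.06·2 = 2.71 bits/symbol.

2.71 bits/symbol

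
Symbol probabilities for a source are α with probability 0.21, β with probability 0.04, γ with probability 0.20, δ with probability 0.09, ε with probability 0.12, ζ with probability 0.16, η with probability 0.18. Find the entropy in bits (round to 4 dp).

2.6710 bits

H = −Σ pᵢ log₂ pᵢ.
−0.21·log₂(0.21) = 0.4728
−0.04·log₂(0.04) = 0.1858
−0.20·log₂(0.20) = 0.4644
−0.09·log₂(0.09) = 0.3127
−0.12·log₂(0.12) = 0.3671
−0.16·log₂(0.16) = 0.4230
−0.18·log₂(0.18) = 0.4453
Sum ≈ 2.6710 → 2.6710 bits.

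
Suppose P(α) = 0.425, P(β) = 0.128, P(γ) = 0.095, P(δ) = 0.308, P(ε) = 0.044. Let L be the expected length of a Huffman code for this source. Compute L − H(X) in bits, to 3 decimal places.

Entropy H = −Σ p log₂ p ≈ 1.9485 bits.
Huffman merges: 11/250+19/200→139/1000; 16/125+139/1000→267/1000; 267/1000+77/250→23/40; 17/40+23/40→1. L = 1981/1000 ≈ 1.9810.
L − H = 1.9810 − 1.9485 = 0.033 bits.

0.033 bits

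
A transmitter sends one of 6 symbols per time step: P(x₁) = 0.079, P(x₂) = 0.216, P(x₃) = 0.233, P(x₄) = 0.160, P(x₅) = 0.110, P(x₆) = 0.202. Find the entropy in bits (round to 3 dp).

2.496 bits

H = −Σ pᵢ log₂ pᵢ.
−0.079·log₂(0.079) = 0.2893
−0.216·log₂(0.216) = 0.4776
−0.233·log₂(0.233) = 0.4897
−0.160·log₂(0.160) = 0.4230
−0.110·log₂(0.110) = 0.3503
−0.202·log₂(0.202) = 0.4661
Sum ≈ 2.4960 → 2.496 bits.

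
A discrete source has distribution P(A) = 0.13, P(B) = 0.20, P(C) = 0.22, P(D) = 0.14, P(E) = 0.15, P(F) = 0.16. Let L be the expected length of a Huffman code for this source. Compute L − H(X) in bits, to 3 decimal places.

0.022 bits

Entropy H = −Σ p log₂ p ≈ 2.5583 bits.
Huffman merges: 13/100+7/50→27/100; 3/20+4/25→31/100; 1/5+11/50→21/50; 27/100+31/100→29/50; 21/50+29/50→1. L = 129/50 ≈ 2.5800.
L − H = 2.5800 − 2.5583 = 0.022 bits.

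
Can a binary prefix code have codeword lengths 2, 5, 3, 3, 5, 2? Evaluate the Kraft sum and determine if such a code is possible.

With common denominator 2^5 = 32: Σ 2^(−ℓᵢ) = 8/32 + 1/32 + 4/32 + 4/32 + 1/32 + 8/32 = 26/32 = 0.8125.
Kraft's inequality requires Σ ≤ 1; here Σ = 0.8125 ≤ 1, so such a prefix code exists.

0.8125; yes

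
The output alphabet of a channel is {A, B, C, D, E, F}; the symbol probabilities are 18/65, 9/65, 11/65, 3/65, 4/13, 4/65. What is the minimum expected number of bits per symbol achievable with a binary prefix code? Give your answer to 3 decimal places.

2.354 bits/symbol

Repeatedly combine the two least-probable nodes; the expected code length is the sum of the merged weights.
merge 3/65 + 4/65 → 7/65
merge 7/65 + 9/65 → 16/65
merge 11/65 + 16/65 → 27/65
merge 18/65 + 4/13 → 38/65
merge 27/65 + 38/65 → 1
L = 7/65 + 16/65 + 27/65 + 38/65 + 1 = 153/65 ≈ 2.354 bits/symbol.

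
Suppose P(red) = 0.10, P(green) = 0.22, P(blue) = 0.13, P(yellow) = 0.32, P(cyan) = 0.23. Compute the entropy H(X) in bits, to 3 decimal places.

H = −Σ pᵢ log₂ pᵢ.
−0.10·log₂(0.10) = 0.3322
−0.22·log₂(0.22) = 0.4806
−0.13·log₂(0.13) = 0.3826
−0.32·log₂(0.32) = 0.5260
−0.23·log₂(0.23) = 0.4877
Sum ≈ 2.2091 → 2.209 bits.

2.209 bits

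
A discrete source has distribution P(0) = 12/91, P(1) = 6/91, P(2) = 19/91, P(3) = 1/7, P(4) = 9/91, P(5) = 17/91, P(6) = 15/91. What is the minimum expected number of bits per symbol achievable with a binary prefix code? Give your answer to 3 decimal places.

2.769 bits/symbol

Repeatedly combine the two least-probable nodes; the expected code length is the sum of the merged weights.
merge 6/91 + 9/91 → 15/91
merge 12/91 + 1/7 → 25/91
merge 15/91 + 15/91 → 30/91
merge 17/91 + 19/91 → 36/91
merge 25/91 + 30/91 → 55/91
merge 36/91 + 55/91 → 1
L = 15/91 + 25/91 + 30/91 + 36/91 + 55/91 + 1 = 36/13 ≈ 2.769 bits/symbol.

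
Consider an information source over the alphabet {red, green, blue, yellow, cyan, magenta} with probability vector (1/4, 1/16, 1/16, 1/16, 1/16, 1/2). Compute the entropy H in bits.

2 bits

Each probability is a power of 1/2, so log₂(1/p) is an integer.
H = Σ p·log₂(1/p) = 1/4·2 + 1/16·4 + 1/16·4 + 1/16·4 + 1/16·4 + 1/2·1 = 2 bits.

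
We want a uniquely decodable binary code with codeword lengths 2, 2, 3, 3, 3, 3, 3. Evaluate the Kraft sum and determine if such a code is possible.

1.125; no

With common denominator 2^3 = 8: Σ 2^(−ℓᵢ) = 2/8 + 2/8 + 1/8 + 1/8 + 1/8 + 1/8 + 1/8 = 9/8 = 1.125.
Kraft's inequality requires Σ ≤ 1; here Σ = 1.125 > 1, so no such prefix code exists.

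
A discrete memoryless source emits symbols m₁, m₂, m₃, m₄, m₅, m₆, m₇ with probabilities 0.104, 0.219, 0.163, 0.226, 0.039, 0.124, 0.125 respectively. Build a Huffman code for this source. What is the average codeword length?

2.698 bits/symbol

Repeatedly combine the two least-probable nodes; the expected code length is the sum of the merged weights.
merge 39/1000 + 13/125 → 143/1000
merge 31/250 + 1/8 → 249/1000
merge 143/1000 + 163/1000 → 153/500
merge 219/1000 + 113/500 → 89/200
merge 249/1000 + 153/500 → 111/200
merge 89/200 + 111/200 → 1
L = 143/1000 + 249/1000 + 153/500 + 89/200 + 111/200 + 1 = 1349/500 = 2.698 bits/symbol.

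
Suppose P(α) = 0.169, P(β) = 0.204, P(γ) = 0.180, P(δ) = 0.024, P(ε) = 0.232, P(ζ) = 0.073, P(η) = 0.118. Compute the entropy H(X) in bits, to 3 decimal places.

2.604 bits

H = −Σ pᵢ log₂ pᵢ.
−0.169·log₂(0.169) = 0.4335
−0.204·log₂(0.204) = 0.4678
−0.180·log₂(0.180) = 0.4453
−0.024·log₂(0.024) = 0.1291
−0.232·log₂(0.232) = 0.4890
−0.073·log₂(0.073) = 0.2756
−0.118·log₂(0.118) = 0.3638
Sum ≈ 2.6042 → 2.604 bits.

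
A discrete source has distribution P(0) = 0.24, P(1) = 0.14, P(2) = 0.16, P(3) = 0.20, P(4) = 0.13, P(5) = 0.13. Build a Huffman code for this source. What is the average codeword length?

Repeatedly combine the two least-probable nodes; the expected code length is the sum of the merged weights.
merge 13/100 + 13/100 → 13/50
merge 7/50 + 4/25 → 3/10
merge 1/5 + 6/25 → 11/25
merge 13/50 + 3/10 → 14/25
merge 11/25 + 14/25 → 1
L = 13/50 + 3/10 + 11/25 + 14/25 + 1 = 64/25 = 2.56 bits/symbol.

2.56 bits/symbol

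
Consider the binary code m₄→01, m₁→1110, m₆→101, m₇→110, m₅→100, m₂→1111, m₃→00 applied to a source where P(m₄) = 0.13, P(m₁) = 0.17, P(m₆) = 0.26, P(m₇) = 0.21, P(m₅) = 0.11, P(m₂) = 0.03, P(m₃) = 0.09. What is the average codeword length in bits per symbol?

L̄ = Σ pᵢ·ℓᵢ = 0.13·2 + 0.17·4 + 0.26·3 + 0.21·3 + 0.11·3 + 0.03·4 + 0.09·2 = 2.98 bits/symbol.

2.98 bits/symbol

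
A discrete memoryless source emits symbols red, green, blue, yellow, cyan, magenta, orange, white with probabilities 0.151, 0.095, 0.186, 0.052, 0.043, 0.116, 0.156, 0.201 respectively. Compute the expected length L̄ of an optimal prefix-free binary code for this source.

Repeatedly combine the two least-probable nodes; the expected code length is the sum of the merged weights.
merge 43/1000 + 13/250 → 19/200
merge 19/200 + 19/200 → 19/100
merge 29/250 + 151/1000 → 267/1000
merge 39/250 + 93/500 → 171/500
merge 19/100 + 201/1000 → 391/1000
merge 267/1000 + 171/500 → 609/1000
merge 391/1000 + 609/1000 → 1
L = 19/200 + 19/100 + 267/1000 + 171/500 + 391/1000 + 609/1000 + 1 = 1447/500 = 2.894 bits/symbol.

2.894 bits/symbol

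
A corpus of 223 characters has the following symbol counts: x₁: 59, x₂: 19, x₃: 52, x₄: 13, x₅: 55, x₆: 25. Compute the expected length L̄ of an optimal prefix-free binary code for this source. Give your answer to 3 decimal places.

2.399 bits/symbol

Probabilities are the counts divided by 223.
Repeatedly combine the two least-probable nodes; the expected code length is the sum of the merged weights.
merge 13/223 + 19/223 → 32/223
merge 25/223 + 32/223 → 57/223
merge 52/223 + 55/223 → 107/223
merge 57/223 + 59/223 → 116/223
merge 107/223 + 116/223 → 1
L = 32/223 + 57/223 + 107/223 + 116/223 + 1 = 535/223 ≈ 2.399 bits/symbol.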